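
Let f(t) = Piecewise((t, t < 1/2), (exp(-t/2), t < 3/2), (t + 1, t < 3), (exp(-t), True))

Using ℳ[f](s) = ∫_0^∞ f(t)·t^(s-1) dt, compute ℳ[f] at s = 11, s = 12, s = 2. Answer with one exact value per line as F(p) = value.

integrate the 4 segments split at 1/2, 3/2, 3, then add the results
segment [0, 1/2) carries t; integrate it
on [1/2, 3/2) integrate f = exp(-t/2) against the kernel
[3/2, 3) adds the kernel integral of (t + 1)
∫ exp(-t)·t^(s-1) over [3, ∞)

F(11) = -8055338729409*exp(-3/4)/512 + 4080204709/67584 + 72865089*exp(-3) + 4885809916361*exp(-1/4)/512
F(12) = -354434904271143*exp(-3/4)/1024 + 35548619933/212992 + 801693126*exp(-3) + 214975636319885*exp(-1/4)/1024
F(2) = -7*exp(-3/4) + 4*exp(-3) + 5*exp(-1/4) + 271/24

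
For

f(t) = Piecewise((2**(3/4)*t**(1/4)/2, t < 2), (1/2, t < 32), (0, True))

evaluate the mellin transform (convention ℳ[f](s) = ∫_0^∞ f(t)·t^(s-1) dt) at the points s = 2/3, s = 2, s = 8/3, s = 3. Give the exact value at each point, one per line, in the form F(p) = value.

undo the common scale on t: t**(1/4) on [0, 1); 1/2 on [1, 16)
back out the power substitution: sqrt(t) on [0, 1); 1/2 on [1, 4)
undo the power substitution: t on [0, 1); 1/2 on [1, 2)
slice at 2, transform all 2 pieces, and sum them
piece [0, 2): integrate 2**(3/4)*t**(1/4)/2 against the kernel
between 2 and 32 the integrand is 1/2·t^(s-1)

F(2/3) = 2**(1/3)*(15*2**(1/3)/44 + 6)
F(2) = 2311/9
F(8/3) = 2**(1/3)*(87*2**(1/3)/140 + 1536)
F(3) = 71012/13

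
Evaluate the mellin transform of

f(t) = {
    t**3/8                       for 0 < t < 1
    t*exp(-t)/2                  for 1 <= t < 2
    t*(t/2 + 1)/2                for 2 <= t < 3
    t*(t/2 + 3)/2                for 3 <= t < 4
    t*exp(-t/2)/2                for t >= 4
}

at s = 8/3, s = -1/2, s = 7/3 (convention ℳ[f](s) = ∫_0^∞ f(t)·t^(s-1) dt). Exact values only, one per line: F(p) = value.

F(8/3) = -81*3**(2/3)/11 - 150*2**(2/3)/77 - uppergamma(11/3, 2)/2 + 3/136 + uppergamma(11/3, 1)/2 + 4*2**(2/3)*uppergamma(11/3, 2) + 6144*2**(1/3)/77
F(-1/2) = -2*sqrt(3) - 4*sqrt(2)/3 - sqrt(pi)*erfc(sqrt(2))/2 + sqrt(2)*sqrt(pi)*erfc(sqrt(2))/2 + sqrt(pi)*erfc(1)/2 + 443/60
F(7/3) = -81*3**(1/3)/10 - 138*2**(1/3)/65 - uppergamma(10/3, 2)/2 + 3/128 + uppergamma(10/3, 1)/2 + 4*2**(1/3)*uppergamma(10/3, 2) + 2832*2**(2/3)/65

strip the common scale on t: t**3 on [0, 1/2); t*exp(-2*t) on [1/2, 1); t*(t + 1) on [1, 3/2); …
reversing the shared t-power: t**2 on [0, 1/2); exp(-2*t) on [1/2, 1); t + 1 on [1, 3/2); …
linearity at 1, 2, 3, 4 turns ℳ[f](s) into 5 summed integrals
segment [0, 1) carries t**3/8; integrate it
on [1, 2) integrate f = t*exp(-t)/2 against the kernel
on [2, 3) integrate f = t*(t/2 + 1)/2 against the kernel
∫ over [3, 4) of t*(t/2 + 3)/2·t^(s-1) joins the sum
piece [4, ∞): integrate t*exp(-t/2)/2 against the kernel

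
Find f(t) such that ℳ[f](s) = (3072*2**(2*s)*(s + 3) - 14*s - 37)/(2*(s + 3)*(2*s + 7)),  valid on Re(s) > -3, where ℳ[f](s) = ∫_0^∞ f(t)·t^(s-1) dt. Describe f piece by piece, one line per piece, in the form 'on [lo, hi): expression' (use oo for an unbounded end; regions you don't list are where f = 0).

summing 2 kernel integrals split by 1 yields ℳ[f](s)
∫ 5*t**3/2·t^(s-1) over [0, 1)
the [1, 4) slice contributes ∫ 6*t**(7/2)·t^(s-1) dt

on [0, 1): 5*t**3/2
on [1, 4): 6*t**(7/2)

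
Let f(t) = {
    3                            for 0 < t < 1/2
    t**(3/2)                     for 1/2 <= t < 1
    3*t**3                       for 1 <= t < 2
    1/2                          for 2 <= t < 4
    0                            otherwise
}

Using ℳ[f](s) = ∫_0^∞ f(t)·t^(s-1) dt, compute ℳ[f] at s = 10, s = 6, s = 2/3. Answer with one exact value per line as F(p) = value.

F(10) = 166155340673/3061760 - sqrt(2)/47104
F(6) = 972431/1920 - sqrt(2)/1920
F(2/3) = -51/143 - 3*2**(5/6)/52 + 15*2**(1/3)/4 + 255*2**(2/3)/44

integrate the 4 segments split at 1/2, 1, 2, then add the results
∫ over [0, 1/2) of 3·t^(s-1) joins the sum
on [1/2, 1) integrate f = t**(3/2) against the kernel
∫ over [1, 2) of 3*t**3·t^(s-1) joins the sum
segment 2 to 4 holds 1/2; add its integral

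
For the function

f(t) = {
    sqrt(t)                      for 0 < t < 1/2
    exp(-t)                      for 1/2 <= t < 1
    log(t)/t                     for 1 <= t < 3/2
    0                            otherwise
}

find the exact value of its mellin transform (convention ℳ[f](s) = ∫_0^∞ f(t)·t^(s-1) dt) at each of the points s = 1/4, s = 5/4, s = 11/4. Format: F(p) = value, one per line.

decompose at 1/2, 1; ℳ[f](s) sums the 3 pieces' integrals
on [0, 1/2) integrate f = sqrt(t) against the kernel
for t in [1/2, 1): the term is ∫ exp(-t)·t^(s-1)
[1, 3/2) adds the kernel integral of log(t)/t

F(1/4) = -16*2**(3/4)*3**(1/4)/27 + log(2**(4*2**(3/4)*3**(1/4)/9)/3**(4*2**(3/4)*3**(1/4)/9)) - uppergamma(1/4, 1) + uppergamma(1/4, 1/2) + 2*2**(1/4)/3 + 16/9
F(5/4) = -8*2**(3/4)*3**(1/4) - uppergamma(5/4, 1) + 2**(1/4)/7 + uppergamma(5/4, 1/2) + log(3**(2*2**(3/4)*3**(1/4))/2**(2*2**(3/4)*3**(1/4))) + 16
F(11/4) = -uppergamma(11/4, 1) - 12*2**(1/4)*3**(3/4)/49 + 2**(3/4)/52 + 16/49 + log(3**(3*2**(1/4)*3**(3/4)/7)/2**(3*2**(1/4)*3**(3/4)/7)) + uppergamma(11/4, 1/2)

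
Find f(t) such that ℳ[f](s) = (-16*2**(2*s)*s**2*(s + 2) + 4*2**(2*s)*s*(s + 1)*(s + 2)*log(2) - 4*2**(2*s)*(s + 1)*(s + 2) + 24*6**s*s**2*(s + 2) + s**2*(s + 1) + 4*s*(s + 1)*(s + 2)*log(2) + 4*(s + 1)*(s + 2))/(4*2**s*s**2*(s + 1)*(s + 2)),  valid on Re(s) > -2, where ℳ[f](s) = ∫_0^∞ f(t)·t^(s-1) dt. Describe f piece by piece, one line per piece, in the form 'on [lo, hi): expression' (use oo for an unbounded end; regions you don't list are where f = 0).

split f at 1/2, 2: ℳ[f](s) collects 3 kernel integrals
on [0, 1/2): add ∫ t**2·t^(s-1) dt
on [1/2, 2): add ∫ log(t)·t^(s-1) dt
for t in [2, 3): the term is ∫ 2*t·t^(s-1)

on [0, 1/2): t**2
on [1/2, 2): log(t)
on [2, 3): 2*t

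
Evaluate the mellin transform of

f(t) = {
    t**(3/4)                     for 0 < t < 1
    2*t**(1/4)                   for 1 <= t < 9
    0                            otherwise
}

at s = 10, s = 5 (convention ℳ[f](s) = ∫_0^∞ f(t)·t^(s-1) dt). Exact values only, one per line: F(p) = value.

back out the power substitution: t**(3/2) on [0, 1); 2*sqrt(t) on [1, 3)
f breaks at 1 into 2 integrals to sum
between 0 and 1 the integrand is t**(3/4)·t^(s-1)
on [1, 9) integrate f = 2*t**(1/4) against the kernel

F(10) = -180/1763 + 27894275208*sqrt(3)/41
F(5) = -100/483 + 157464*sqrt(3)/7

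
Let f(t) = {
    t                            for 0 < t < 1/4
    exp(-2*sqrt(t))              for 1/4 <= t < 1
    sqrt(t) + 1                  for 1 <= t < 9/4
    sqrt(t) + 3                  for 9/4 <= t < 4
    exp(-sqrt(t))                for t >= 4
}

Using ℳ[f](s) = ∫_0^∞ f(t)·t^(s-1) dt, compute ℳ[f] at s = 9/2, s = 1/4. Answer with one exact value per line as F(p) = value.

F(9/2) = (217009980*E + 267949573*exp(2) + 301364743680)*exp(-2)/506880
F(1/4) = -4*sqrt(6) - 16/3 - sqrt(2)*sqrt(pi)*erfc(sqrt(2)) + 2*sqrt(pi)*erfc(sqrt(2)) + sqrt(2)*sqrt(pi)*erfc(1) + 443*sqrt(2)/30

reversing the power substitution: t**2 on [0, 1/2); exp(-2*t) on [1/2, 1); t + 1 on [1, 3/2); …
along the cuts 1/4, 1, 9/4, 4, ℳ[f](s) splits into 5 integrals
between 0 and 1/4 the integrand is t·t^(s-1)
∫ over [1/4, 1) of exp(-2*sqrt(t))·t^(s-1) joins the sum
for t in [1, 9/4): the term is ∫ (sqrt(t) + 1)·t^(s-1)
∫ over [9/4, 4) of (sqrt(t) + 3)·t^(s-1) joins the sum
∫ exp(-sqrt(t))·t^(s-1) over [4, ∞)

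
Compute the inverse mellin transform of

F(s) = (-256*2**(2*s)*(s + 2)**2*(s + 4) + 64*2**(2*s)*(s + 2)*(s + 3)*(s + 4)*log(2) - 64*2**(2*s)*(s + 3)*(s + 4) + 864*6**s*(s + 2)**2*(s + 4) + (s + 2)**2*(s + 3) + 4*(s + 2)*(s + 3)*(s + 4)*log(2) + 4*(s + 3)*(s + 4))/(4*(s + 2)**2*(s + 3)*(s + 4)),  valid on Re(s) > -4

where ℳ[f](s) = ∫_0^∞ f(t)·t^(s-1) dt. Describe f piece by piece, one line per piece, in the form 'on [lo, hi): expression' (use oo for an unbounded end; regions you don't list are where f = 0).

invert the shared t-power to get t**2/4 on [0, 1); log(t/2) on [1, 4); t on [4, 6)
back out the common scale on t: t**2 on [0, 1/2); log(t) on [1/2, 2); 2*t on [2, 3)
breakpoints 1, 4: one integral from each of the 3 segments
for t in [0, 1): the term is ∫ t**4/4·t^(s-1)
for t in [1, 4): the term is ∫ t**2*log(t/2)·t^(s-1)
segment 4 to 6 holds t**3; add its integral

on [0, 1): t**4/4
on [1, 4): t**2*log(t/2)
on [4, 6): t**3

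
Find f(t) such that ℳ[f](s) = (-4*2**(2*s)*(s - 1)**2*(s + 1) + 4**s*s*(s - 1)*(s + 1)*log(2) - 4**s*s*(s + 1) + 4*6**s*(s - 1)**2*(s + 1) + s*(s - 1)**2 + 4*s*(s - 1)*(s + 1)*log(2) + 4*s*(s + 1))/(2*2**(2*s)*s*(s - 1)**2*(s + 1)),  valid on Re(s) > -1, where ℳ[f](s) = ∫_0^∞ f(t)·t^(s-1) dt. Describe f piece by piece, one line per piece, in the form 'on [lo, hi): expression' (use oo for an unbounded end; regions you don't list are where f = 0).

back out the common scale on t: t on [0, 1/2); log(t)/t on [1/2, 2); 2 on [2, 3)
reversing the shared t-power: t**2 on [0, 1/2); log(t) on [1/2, 2); 2*t on [2, 3)
breakpoints 1/4, 1: one integral from each of the 3 segments
for t in [0, 1/4): the term is ∫ 2*t·t^(s-1)
segment [1/4, 1) carries log(2*t)/(2*t); integrate it
between 1 and 3/2 the integrand is 2·t^(s-1)

on [0, 1/4): 2*t
on [1/4, 1): log(2*t)/(2*t)
on [1, 3/2): 2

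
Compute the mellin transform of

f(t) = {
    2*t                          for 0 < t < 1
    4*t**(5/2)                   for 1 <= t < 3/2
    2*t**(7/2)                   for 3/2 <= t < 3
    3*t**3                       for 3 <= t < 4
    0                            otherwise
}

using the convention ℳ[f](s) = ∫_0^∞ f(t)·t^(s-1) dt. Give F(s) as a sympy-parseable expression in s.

split f at 1, 3/2, 3: ℳ[f](s) collects 4 kernel integrals
on [0, 1): add ∫ 2*t·t^(s-1) dt
∫ 4*t**(5/2)·t^(s-1) over [1, 3/2)
segment 3/2 to 3 holds 2*t**(7/2); add its integral
over [3, 4), the kernel integral of 3*t**3 enters the sum

(-3*3**(s + 3)*(s + 1)*(2*s + 5)*(2*s + 7) + 4*3**(s + 7/2)*(s + 1)*(s + 3)*(2*s + 5) + 8*(3/2)**(s + 5/2)*(s + 1)*(s + 3)*(2*s + 7) - 4*(3/2)**(s + 7/2)*(s + 1)*(s + 3)*(2*s + 5) + 3*4**(s + 3)*(s + 1)*(2*s + 5)*(2*s + 7) - 8*(s + 1)*(s + 3)*(2*s + 7) + 2*(s + 3)*(2*s + 5)*(2*s + 7))/((s + 1)*(s + 3)*(2*s + 5)*(2*s + 7))
  Re(s) > -1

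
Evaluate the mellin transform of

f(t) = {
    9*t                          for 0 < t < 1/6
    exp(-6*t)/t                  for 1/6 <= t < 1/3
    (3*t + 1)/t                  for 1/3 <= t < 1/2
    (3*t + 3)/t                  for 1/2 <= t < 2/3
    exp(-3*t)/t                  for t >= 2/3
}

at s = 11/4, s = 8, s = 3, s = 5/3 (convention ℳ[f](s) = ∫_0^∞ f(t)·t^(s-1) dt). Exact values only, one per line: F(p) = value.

back out the shared t-power: 9*t**2 on [0, 1/6); exp(-6*t) on [1/6, 1/3); 3*t + 1 on [1/3, 1/2); …
back out the common scale on t: t**2 on [0, 1/2); exp(-2*t) on [1/2, 1); t + 1 on [1, 3/2); …
split f at 1/6, 1/3, 1/2, 2/3: ℳ[f](s) collects 5 kernel integrals
on [0, 1/6): add ∫ 9*t·t^(s-1) dt
on [1/6, 1/3) integrate f = exp(-6*t)/t against the kernel
∫ (3*t + 1)/t·t^(s-1) over [1/3, 1/2)
segment 1/2 to 2/3 holds (3*t + 3)/t; add its integral
piece [2/3, ∞): integrate exp(-3*t)/t against the kernel

F(11/4) = 6**(1/4)*(-3960*3**(3/4) - 2160*2**(3/4) - 1155*uppergamma(7/4, 2) + 77 + 1155*uppergamma(7/4, 1) + 2310*2**(3/4)*uppergamma(7/4, 2) + 22560*sqrt(2))/41580
F(8) = (493164*E + 2635567*exp(2) + 169493184)*exp(-2)/70543872
F(3) = (96*E + 432 + 1075*exp(2))*exp(-2)/1728
F(5/3) = 6**(1/3)*(-480*3**(2/3) - 336*2**(2/3) - 160*uppergamma(2/3, 2) + 15 + 160*2**(2/3)*uppergamma(2/3, 2) + 160*uppergamma(2/3, 1) + 1824*2**(1/3))/960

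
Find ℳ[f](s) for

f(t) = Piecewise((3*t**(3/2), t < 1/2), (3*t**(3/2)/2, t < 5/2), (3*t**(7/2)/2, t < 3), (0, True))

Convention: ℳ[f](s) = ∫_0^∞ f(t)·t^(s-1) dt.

decompose at 1/2, 5/2; ℳ[f](s) sums the 3 pieces' integrals
on [0, 1/2): add ∫ 3*t**(3/2)·t^(s-1) dt
∫ 3*t**(3/2)/2·t^(s-1) over [1/2, 5/2)
piece [5/2, 3): integrate 3*t**(7/2)/2 against the kernel

3*(2**(-s - 3/2)*(2*s + 7) + 3**(s + 7/2)*(2*s + 3) + (5/2)**(s + 3/2)*(2*s + 7) - (5/2)**(s + 7/2)*(2*s + 3))/((2*s + 3)*(2*s + 7))
  Re(s) > -3/2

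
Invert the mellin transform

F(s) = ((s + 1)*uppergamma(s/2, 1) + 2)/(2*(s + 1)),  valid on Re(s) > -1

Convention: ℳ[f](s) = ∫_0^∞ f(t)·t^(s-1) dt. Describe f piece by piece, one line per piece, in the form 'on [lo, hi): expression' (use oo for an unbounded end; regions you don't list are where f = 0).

reversing the power substitution: sqrt(t) on [0, 1); exp(-t) on [1, ∞)
f breaks at 1 into 2 integrals to sum
piece [0, 1): integrate t against the kernel
∫ exp(-t**2)·t^(s-1) over [1, ∞)

on [0, 1): t
on [1, oo): exp(-t**2)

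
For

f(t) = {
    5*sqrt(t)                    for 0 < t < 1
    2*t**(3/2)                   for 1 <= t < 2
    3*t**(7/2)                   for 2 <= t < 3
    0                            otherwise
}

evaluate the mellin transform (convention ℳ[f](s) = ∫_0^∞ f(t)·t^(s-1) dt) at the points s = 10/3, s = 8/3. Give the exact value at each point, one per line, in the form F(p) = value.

the 3 pieces separated at 1, 2 each add one integral
on [0, 1): add ∫ 5*sqrt(t)·t^(s-1) dt
segment 1 to 2 holds 2*t**(3/2); add its integral
over [2, 3), the kernel integral of 3*t**(7/2) enters the sum

F(10/3) = -25536*2**(5/6)/1189 + 594/667 + 13122*3**(5/6)/41
F(8/3) = -21696*2**(1/6)/925 + 522/475 + 13122*3**(1/6)/37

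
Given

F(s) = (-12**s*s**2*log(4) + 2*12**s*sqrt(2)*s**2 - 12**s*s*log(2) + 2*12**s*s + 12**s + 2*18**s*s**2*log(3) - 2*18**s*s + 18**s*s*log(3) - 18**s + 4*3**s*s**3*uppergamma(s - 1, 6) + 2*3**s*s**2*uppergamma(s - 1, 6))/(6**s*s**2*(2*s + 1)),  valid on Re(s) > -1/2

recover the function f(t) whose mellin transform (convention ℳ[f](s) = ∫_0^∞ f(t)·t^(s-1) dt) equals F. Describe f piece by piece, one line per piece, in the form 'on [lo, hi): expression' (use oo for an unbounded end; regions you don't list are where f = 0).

on [0, 2): sqrt(t)
on [2, 3): log(t)
on [3, oo): exp(-2*t)/t

the shared t-power comes off first: t**(3/2) on [0, 2); t*log(t) on [2, 3); exp(-2*t) on [3, ∞)
split f at 2, 3: ℳ[f](s) collects 3 kernel integrals
∫ sqrt(t)·t^(s-1) over [0, 2)
on [2, 3): add ∫ log(t)·t^(s-1) dt
∫ exp(-2*t)/t·t^(s-1) over [3, ∞)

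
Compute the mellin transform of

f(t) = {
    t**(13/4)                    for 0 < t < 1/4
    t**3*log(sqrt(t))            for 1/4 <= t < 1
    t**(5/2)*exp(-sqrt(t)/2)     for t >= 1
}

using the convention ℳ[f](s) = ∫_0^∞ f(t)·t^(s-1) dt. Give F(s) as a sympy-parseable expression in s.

(2048*2**(4*s)*(4*s + 13)*(4*s + (2*s + 5)**2 + 11)*uppergamma(2*s + 5, 1/2) - 64*2**(2*s)*(4*s + 13) + 4*s + (2*s + 5)*(4*s + 13)*log(2) + (4*s + 13)*log(2) + sqrt(2)*(4*s + (2*s + 5)**2 + 11) + 13)/(32*2**(2*s)*(4*s + 13)*(4*s + (2*s + 5)**2 + 11))
  Re(s) > -13/4

undo the shared t-power: t**(11/4) on [0, 1/4); t**(5/2)*log(sqrt(t)) on [1/4, 1); t**2*exp(-sqrt(t)/2) on [1, ∞)
reversing the shared t-power: t**(3/4) on [0, 1/4); sqrt(t)*log(sqrt(t)) on [1/4, 1); exp(-sqrt(t)/2) on [1, ∞)
peel off the power substitution: t**(3/2) on [0, 1/2); t*log(t) on [1/2, 1); exp(-t/2) on [1, ∞)
f breaks at 1/4, 1 into 3 integrals to sum
the [0, 1/4) slice contributes ∫ t**(13/4)·t^(s-1) dt
between 1/4 and 1 the integrand is t**3*log(sqrt(t))·t^(s-1)
segment [1, ∞) carries t**(5/2)*exp(-sqrt(t)/2); integrate it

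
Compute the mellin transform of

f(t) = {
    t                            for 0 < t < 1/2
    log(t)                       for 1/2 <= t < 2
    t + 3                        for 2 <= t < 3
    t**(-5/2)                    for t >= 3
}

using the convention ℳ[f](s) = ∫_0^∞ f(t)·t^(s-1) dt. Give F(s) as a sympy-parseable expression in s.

split f at 1/2, 2, 3: ℳ[f](s) collects 4 kernel integrals
the [0, 1/2) slice contributes ∫ t·t^(s-1) dt
the [1/2, 2) slice contributes ∫ log(t)·t^(s-1) dt
for t in [2, 3): the term is ∫ (t + 3)·t^(s-1)
the [3, ∞) slice contributes ∫ t**(-5/2)·t^(s-1) dt

(-270*2**(2*s)*s**2*(2*s - 5) + 54*2**(2*s)*s*(s + 1)*(2*s - 5)*log(2) - 162*2**(2*s)*s*(2*s - 5) - 54*2**(2*s)*(s + 1)*(2*s - 5) - 4*sqrt(3)*6**s*s**2*(s + 1) + 324*6**s*s**2*(2*s - 5) + 162*6**s*s*(2*s - 5) + 27*s**2*(2*s - 5) + 54*s*(s + 1)*(2*s - 5)*log(2) + (2*s - 5)*(54*s + 54))/(54*2**s*s**2*(s + 1)*(2*s - 5))
  -1 < Re(s) < 5/2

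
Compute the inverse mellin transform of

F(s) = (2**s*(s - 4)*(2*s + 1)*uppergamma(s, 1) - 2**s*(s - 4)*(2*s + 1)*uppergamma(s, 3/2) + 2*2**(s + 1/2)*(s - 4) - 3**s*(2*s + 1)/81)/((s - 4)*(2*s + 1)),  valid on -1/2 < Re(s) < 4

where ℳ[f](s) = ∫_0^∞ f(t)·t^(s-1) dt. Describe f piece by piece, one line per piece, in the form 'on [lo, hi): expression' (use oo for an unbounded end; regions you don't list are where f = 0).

on [0, 2): sqrt(t)
on [2, 3): exp(-t/2)
on [3, oo): t**(-4)

decompose at 2, 3; ℳ[f](s) sums the 3 pieces' integrals
for t in [0, 2): the term is ∫ sqrt(t)·t^(s-1)
∫ exp(-t/2)·t^(s-1) over [2, 3)
[3, ∞) adds the kernel integral of t**(-4)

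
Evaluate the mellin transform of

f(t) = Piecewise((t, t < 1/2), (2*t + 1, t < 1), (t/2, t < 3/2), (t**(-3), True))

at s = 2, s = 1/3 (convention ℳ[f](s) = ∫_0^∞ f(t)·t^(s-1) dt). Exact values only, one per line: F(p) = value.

summing 4 kernel integrals split by 1/2, 1, 3/2 yields ℳ[f](s)
the [0, 1/2) slice contributes ∫ t·t^(s-1) dt
segment 1/2 to 1 holds (2*t + 1); add its integral
piece [1, 3/2): integrate t/2 against the kernel
on [3/2, ∞): add ∫ t**(-3)·t^(s-1) dt

F(2) = 33/16
F(1/3) = 2**(2/3)*(-486 + 97*3**(1/3) + 594*2**(1/3))/288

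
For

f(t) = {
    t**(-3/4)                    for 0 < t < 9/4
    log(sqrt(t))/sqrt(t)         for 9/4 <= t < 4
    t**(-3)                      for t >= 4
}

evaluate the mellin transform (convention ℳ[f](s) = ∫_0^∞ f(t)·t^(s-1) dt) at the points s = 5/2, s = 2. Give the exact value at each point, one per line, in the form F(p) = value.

undo the shared t-power: t**(1/4) on [0, 9/4); sqrt(t)*log(sqrt(t)) on [9/4, 4); t**(-2) on [4, ∞)
remove the power substitution first: sqrt(t) on [0, 3/2); t*log(t) on [3/2, 2); t**(-4) on [2, ∞)
slice at 9/4, 4, transform all 3 pieces, and sum them
over [0, 9/4), the kernel integral of t**(-3/4) enters the sum
the [9/4, 4) slice contributes ∫ log(sqrt(t))/sqrt(t)·t^(s-1) dt
piece [4, ∞): integrate t**(-3) against the kernel

F(5/2) = -81*log(3)/32 - 47/128 + 27*sqrt(6)/28 + 337*log(2)/32
F(2) = -9*log(3)/4 - 7/9 + 9*sqrt(6)/10 + 91*log(2)/12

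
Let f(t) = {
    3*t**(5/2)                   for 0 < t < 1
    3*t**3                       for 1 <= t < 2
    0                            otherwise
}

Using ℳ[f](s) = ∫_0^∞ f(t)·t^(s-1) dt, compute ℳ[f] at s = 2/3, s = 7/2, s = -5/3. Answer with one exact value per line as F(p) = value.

F(2/3) = 27/209 + 72*2**(2/3)/11
F(7/2) = 1/26 + 384*sqrt(2)/13
F(-5/3) = 27/20 + 9*2**(1/3)/2

integrate the 2 segments split at 1, then add the results
piece [0, 1): integrate 3*t**(5/2) against the kernel
on [1, 2) integrate f = 3*t**3 against the kernel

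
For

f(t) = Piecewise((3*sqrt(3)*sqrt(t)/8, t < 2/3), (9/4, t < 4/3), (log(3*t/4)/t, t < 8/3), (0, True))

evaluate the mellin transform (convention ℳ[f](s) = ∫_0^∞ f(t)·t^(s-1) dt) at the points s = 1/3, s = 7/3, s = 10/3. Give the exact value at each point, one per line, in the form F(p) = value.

F(1/3) = 3*2**(1/3)*3**(2/3)*(-120 - 15*2**(2/3) - 10*2**(2/3)*log(2) + 8*sqrt(2) + 150*2**(1/3))/160
F(7/3) = 2**(1/3)*3**(2/3)*(-714*2**(2/3) - 204 + 28*sqrt(2) + 952*2**(2/3)*log(2) + 1173*2**(1/3))/1428
F(10/3) = 2**(1/3)*3**(2/3)*(-22080*2**(2/3) - 3381 + 490*sqrt(2) + 32568*2**(1/3) + 51520*2**(2/3)*log(2))/50715

undo the shared t-power: 3*sqrt(3)*t**(3/2)/8 on [0, 2/3); 9*t/4 on [2/3, 4/3); log(3*t/4) on [4/3, 8/3)
remove the common scale on t first: 3*sqrt(6)*t**(3/2)/4 on [0, 1/3); 9*t/2 on [1/3, 2/3); log(3*t/2) on [2/3, 4/3)
invert the common scale on t to get t**(3/2) on [0, 1/2); 3*t on [1/2, 1); log(t) on [1, 2)
linearity at 2/3, 4/3 turns ℳ[f](s) into 3 summed integrals
segment 0 to 2/3 holds 3*sqrt(3)*sqrt(t)/8; add its integral
for t in [2/3, 4/3): the term is ∫ 9/4·t^(s-1)
segment 4/3 to 8/3 holds log(3*t/4)/t; add its integral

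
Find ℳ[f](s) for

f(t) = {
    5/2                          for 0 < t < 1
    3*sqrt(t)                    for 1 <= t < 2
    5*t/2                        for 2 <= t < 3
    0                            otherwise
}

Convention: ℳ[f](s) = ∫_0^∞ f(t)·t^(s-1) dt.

integrate the 3 segments split at 1, 2, then add the results
for t in [0, 1): the term is ∫ 5/2·t^(s-1)
piece [1, 2): integrate 3*sqrt(t) against the kernel
for t in [2, 3): the term is ∫ 5*t/2·t^(s-1)

(-10*2**s*s*(2*s + 1) + 12*2**(s + 1/2)*s*(s + 1) + 15*3**s*s*(2*s + 1) - 12*s*(s + 1) + 5*(s + 1)*(2*s + 1))/(2*s*(s + 1)*(2*s + 1))
  Re(s) > 0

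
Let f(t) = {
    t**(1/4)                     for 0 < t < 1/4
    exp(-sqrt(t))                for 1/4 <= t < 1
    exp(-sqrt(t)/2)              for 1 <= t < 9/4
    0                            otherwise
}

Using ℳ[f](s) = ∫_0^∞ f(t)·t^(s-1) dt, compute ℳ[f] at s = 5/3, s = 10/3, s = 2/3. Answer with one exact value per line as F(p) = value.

F(5/3) = -16*2**(1/3)*uppergamma(10/3, 3/4) - 2*uppergamma(10/3, 1) + 3*2**(1/6)/92 + 2*uppergamma(10/3, 1/2) + 16*2**(1/3)*uppergamma(10/3, 1/2)
F(10/3) = -128*2**(2/3)*uppergamma(20/3, 3/4) - 2*uppergamma(20/3, 1) + 3*2**(5/6)/2752 + 2*uppergamma(20/3, 1/2) + 128*2**(2/3)*uppergamma(20/3, 1/2)
F(2/3) = -4*2**(1/3)*uppergamma(4/3, 3/4) - 2*uppergamma(4/3, 1) + 3*2**(1/6)/11 + 2*uppergamma(4/3, 1/2) + 4*2**(1/3)*uppergamma(4/3, 1/2)

invert the power substitution to get sqrt(t) on [0, 1/2); exp(-t) on [1/2, 1); exp(-t/2) on [1, 3/2)
treat the 3 regions marked off by 1/4, 1 separately and sum
segment [0, 1/4) carries t**(1/4); integrate it
on [1/4, 1): add ∫ exp(-sqrt(t))·t^(s-1) dt
on [1, 9/4) integrate f = exp(-sqrt(t)/2) against the kernel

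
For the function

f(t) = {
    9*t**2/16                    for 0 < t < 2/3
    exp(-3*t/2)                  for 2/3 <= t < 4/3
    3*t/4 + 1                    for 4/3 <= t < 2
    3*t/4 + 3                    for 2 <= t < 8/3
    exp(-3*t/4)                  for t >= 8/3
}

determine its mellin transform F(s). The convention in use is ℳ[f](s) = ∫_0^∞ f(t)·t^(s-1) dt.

the common scale on t comes off first: t**2/4 on [0, 1); exp(-t) on [1, 2); t/2 + 1 on [2, 3); …
undo the common scale on t: t**2 on [0, 1/2); exp(-2*t) on [1/2, 1); t + 1 on [1, 3/2); …
the 5 pieces separated at 2/3, 4/3, 2, 8/3 each add one integral
over [0, 2/3), the kernel integral of 9*t**2/16 enters the sum
∫ exp(-3*t/2)·t^(s-1) over [2/3, 4/3)
segment 4/3 to 2 holds (3*t/4 + 1); add its integral
on [2, 8/3): add ∫ (3*t/4 + 3)·t^(s-1) dt
on [8/3, ∞): add ∫ exp(-3*t/4)·t^(s-1) dt

(20*2**(2*s)*s*(s + 2) + 12*2**(2*s)*(s + 2) + 4*2**s*s*(s + 1)*(s + 2)*uppergamma(s, 2) - 8*2**s*s*(s + 2) - 4*2**s*(s + 2) - 8*3**s*s*(s + 2) - 8*3**s*(s + 2) + 4*s*(s + 1)*(s + 2)*uppergamma(s, 1) - 4*s*(s + 1)*(s + 2)*uppergamma(s, 2) + s*(s + 1))/(4*(3/2)**s*s*(s + 1)*(s + 2))
  Re(s) > -2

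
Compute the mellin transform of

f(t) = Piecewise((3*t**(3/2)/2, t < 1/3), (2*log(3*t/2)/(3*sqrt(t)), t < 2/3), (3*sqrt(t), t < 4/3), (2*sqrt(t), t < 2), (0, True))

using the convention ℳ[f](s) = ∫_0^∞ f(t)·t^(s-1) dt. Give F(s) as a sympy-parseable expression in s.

remove the shared t-power first: 3*t/2 on [0, 1/3); 2*log(3*t/2)/(3*t) on [1/3, 2/3); 3 on [2/3, 4/3); …
the common scale on t comes off first: t on [0, 1/2); log(t)/t on [1/2, 1); 3 on [1, 2); …
split f at 1/3, 2/3, 4/3: ℳ[f](s) collects 4 kernel integrals
over [0, 1/3), the kernel integral of 3*t**(3/2)/2 enters the sum
segment 1/3 to 2/3 holds 2*log(3*t/2)/(3*sqrt(t)); add its integral
segment [2/3, 4/3) carries 3*sqrt(t); integrate it
between 4/3 and 2 the integrand is 2*sqrt(t)·t^(s-1)

3**(-s - 1/2)*(-3*2**(s + 3/2)*(2*s + 3)*(8*s - (2*s + 1)**2) + 2**(s + 5/2)*(2*s + 1)*(2*s + 3) + 2**(2*s + 2)*(2*s + 3)*(8*s - (2*s + 1)**2) + 4*6**(s + 1/2)*(2*s + 3)*(8*s - (2*s + 1)**2) - 4*(2*s + 1)**2*(2*s + 3)*log(2) - 8*(2*s + 1)*(2*s + 3) + 8*(2*s + 1)*(2*s + 3)*log(2) + (2*s + 1)*(8*s - (2*s + 1)**2))/((2*s + 1)*(2*s + 3)*(8*s - (2*s + 1)**2))
  Re(s) > -3/2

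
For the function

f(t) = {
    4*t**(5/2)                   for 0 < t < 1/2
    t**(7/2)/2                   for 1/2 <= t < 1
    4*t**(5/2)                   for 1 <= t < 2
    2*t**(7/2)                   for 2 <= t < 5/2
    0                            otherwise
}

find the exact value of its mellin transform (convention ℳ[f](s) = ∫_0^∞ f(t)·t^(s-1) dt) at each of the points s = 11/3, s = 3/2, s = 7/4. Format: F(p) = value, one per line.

linearity at 1/2, 1, 2 turns ℳ[f](s) into 4 summed integrals
piece [0, 1/2): integrate 4*t**(5/2) against the kernel
∫ t**(7/2)/2·t^(s-1) over [1/2, 1)
the [1, 2) slice contributes ∫ 4*t**(5/2)·t^(s-1) dt
piece [2, 5/2): integrate 2*t**(7/2) against the kernel

F(11/3) = -921/1591 + 1953*2**(5/6)/407296 + 9216*2**(1/6)/1591 + 234375*2**(5/6)*5**(1/6)/2752
F(3/2) = 2651/64
F(7/4) = -302/357 + 319*2**(3/4)/11424 + 1024*2**(1/4)/357 + 3125*2**(3/4)*5**(1/4)/168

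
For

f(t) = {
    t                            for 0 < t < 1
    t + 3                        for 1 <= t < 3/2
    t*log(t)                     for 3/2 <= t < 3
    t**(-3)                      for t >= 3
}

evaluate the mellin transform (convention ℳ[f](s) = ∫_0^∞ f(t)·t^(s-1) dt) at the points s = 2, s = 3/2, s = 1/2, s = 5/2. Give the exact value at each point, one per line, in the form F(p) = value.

F(2) = 17/24 + 9*log(2)/8 + 63*log(3)/8
F(3/2) = -922*sqrt(3)/675 - 2 + 213*sqrt(6)/100 + log(2**(9*sqrt(6)/20)*3**(-9*sqrt(6)/20 + 18*sqrt(3)/5))
F(1/2) = -6 - 178*sqrt(3)/135 + log(2**(sqrt(6)/2)*3**(-sqrt(6)/2 + 2*sqrt(3))) + 23*sqrt(6)/6
F(5/2) = -226*sqrt(3)/147 - 27*sqrt(6)*log(3)/56 - 6/5 + 27*sqrt(6)*log(2)/56 + 3861*sqrt(6)/1960 + 54*sqrt(3)*log(3)/7

integrate the 4 segments split at 1, 3/2, 3, then add the results
for t in [0, 1): the term is ∫ t·t^(s-1)
over [1, 3/2), the kernel integral of (t + 3) enters the sum
segment [3/2, 3) carries t*log(t); integrate it
on [3, ∞): add ∫ t**(-3)·t^(s-1) dt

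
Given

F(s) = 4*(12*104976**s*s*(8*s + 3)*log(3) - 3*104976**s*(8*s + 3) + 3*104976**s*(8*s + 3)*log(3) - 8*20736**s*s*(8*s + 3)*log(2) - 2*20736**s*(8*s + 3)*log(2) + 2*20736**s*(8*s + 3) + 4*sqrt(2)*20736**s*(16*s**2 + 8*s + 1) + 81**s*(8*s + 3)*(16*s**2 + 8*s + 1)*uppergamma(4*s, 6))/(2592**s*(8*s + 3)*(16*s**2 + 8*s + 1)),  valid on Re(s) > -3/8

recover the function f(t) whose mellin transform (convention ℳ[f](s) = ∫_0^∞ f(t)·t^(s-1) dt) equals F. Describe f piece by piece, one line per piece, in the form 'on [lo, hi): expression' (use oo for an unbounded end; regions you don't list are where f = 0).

reversing the common scale on t: t**(3/8) on [0, 16); t**(1/4)*log(t**(1/4)) on [16, 81); exp(-2*t**(1/4)) on [81, ∞)
back out the power substitution: t**(3/4) on [0, 4); sqrt(t)*log(sqrt(t)) on [4, 9); exp(-2*sqrt(t)) on [9, ∞)
reversing the power substitution: t**(3/2) on [0, 2); t*log(t) on [2, 3); exp(-2*t) on [3, ∞)
along the cuts 8, 81/2, ℳ[f](s) splits into 3 integrals
piece [0, 8): integrate 2**(3/8)*t**(3/8) against the kernel
on [8, 81/2) integrate f = 2**(1/4)*t**(1/4)*log(2**(1/4)*t**(1/4)) against the kernel
for t in [81/2, ∞): the term is ∫ exp(-2*2**(1/4)*t**(1/4))·t^(s-1)

on [0, 8): 2**(3/8)*t**(3/8)
on [8, 81/2): 2**(1/4)*t**(1/4)*log(2**(1/4)*t**(1/4))
on [81/2, oo): exp(-2*2**(1/4)*t**(1/4))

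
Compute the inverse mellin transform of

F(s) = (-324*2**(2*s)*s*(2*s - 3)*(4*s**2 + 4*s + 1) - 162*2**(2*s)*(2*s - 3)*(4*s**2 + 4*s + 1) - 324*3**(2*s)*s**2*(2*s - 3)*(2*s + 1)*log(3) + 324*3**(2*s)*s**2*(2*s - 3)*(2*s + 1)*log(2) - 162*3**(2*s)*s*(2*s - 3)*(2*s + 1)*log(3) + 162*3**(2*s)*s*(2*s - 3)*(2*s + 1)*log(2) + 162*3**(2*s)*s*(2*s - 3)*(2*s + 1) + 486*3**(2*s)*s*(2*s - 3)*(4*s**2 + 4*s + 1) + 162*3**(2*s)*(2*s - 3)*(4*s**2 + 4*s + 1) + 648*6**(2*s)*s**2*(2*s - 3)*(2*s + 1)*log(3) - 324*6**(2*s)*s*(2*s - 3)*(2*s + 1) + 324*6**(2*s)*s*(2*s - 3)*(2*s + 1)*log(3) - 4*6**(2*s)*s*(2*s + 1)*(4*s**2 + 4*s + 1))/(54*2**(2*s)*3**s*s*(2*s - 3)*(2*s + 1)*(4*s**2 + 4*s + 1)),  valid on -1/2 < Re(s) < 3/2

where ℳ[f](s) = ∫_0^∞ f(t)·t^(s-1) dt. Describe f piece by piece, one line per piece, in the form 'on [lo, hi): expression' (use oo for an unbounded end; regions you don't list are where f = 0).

reversing the common scale on t: sqrt(t) on [0, 1); sqrt(t) + 3 on [1, 9/4); sqrt(t)*log(sqrt(t)) on [9/4, 9); …
reversing the power substitution: t on [0, 1); t + 3 on [1, 3/2); t*log(t) on [3/2, 3); …
the 4 pieces separated at 1/3, 3/4, 3 each add one integral
[0, 1/3) adds the kernel integral of sqrt(3)*sqrt(t)
for t in [1/3, 3/4): the term is ∫ (sqrt(3)*sqrt(t) + 3)·t^(s-1)
∫ over [3/4, 3) of sqrt(3)*sqrt(t)*log(sqrt(3)*sqrt(t))·t^(s-1) joins the sum
segment 3 to ∞ holds sqrt(3)/(9*t**(3/2)); add its integral

on [0, 1/3): sqrt(3)*sqrt(t)
on [1/3, 3/4): sqrt(3)*sqrt(t) + 3
on [3/4, 3): sqrt(3)*sqrt(t)*log(sqrt(3)*sqrt(t))
on [3, oo): sqrt(3)/(9*t**(3/2))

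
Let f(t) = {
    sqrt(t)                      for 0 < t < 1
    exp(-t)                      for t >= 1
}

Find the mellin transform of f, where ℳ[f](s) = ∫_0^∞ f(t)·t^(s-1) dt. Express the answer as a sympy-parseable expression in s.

((2*s + 1)*uppergamma(s, 1) + 2)/(2*s + 1)
  Re(s) > -1/2

f breaks at 1 into 2 integrals to sum
segment 0 to 1 holds sqrt(t); add its integral
∫ exp(-t)·t^(s-1) over [1, ∞)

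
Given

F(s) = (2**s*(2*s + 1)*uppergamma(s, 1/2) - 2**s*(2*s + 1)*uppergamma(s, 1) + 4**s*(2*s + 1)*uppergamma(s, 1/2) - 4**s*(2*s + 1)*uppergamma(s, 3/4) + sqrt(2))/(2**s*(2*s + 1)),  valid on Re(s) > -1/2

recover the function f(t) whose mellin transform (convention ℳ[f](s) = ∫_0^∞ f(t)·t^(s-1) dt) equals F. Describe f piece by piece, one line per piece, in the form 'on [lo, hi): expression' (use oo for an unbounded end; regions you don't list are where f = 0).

slice at 1/2, 1, transform all 3 pieces, and sum them
for t in [0, 1/2): the term is ∫ sqrt(t)·t^(s-1)
segment [1/2, 1) carries exp(-t); integrate it
∫ over [1, 3/2) of exp(-t/2)·t^(s-1) joins the sum

on [0, 1/2): sqrt(t)
on [1/2, 1): exp(-t)
on [1, 3/2): exp(-t/2)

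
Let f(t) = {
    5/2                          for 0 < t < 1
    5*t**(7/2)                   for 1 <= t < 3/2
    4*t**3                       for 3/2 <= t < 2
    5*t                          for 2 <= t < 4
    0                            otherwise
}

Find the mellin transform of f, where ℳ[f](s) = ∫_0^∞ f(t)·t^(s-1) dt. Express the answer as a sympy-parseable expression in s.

breakpoints 1, 3/2, 2: one integral from each of the 4 segments
∫ over [0, 1) of 5/2·t^(s-1) joins the sum
for t in [1, 3/2): the term is ∫ 5*t**(7/2)·t^(s-1)
[3/2, 2) adds the kernel integral of 4*t**3
between 2 and 4 the integrand is 5*t·t^(s-1)

(160*2**(2*s)*s*(s + 3)*(2*s + 7) + 256*2**s*s*(s + 1)*(2*s + 7) - 80*2**s*s*(s + 3)*(2*s + 7) + 135*2**(1/2 - s)*3**(s + 1/2)*s*(s + 1)*(s + 3) - 80*s*(s + 1)*(s + 3) + 20*(s + 1)*(s + 3)*(2*s + 7) - 108*3**s*s*(s + 1)*(2*s + 7)/2**s)/(8*s*(s + 1)*(s + 3)*(2*s + 7))
  Re(s) > 0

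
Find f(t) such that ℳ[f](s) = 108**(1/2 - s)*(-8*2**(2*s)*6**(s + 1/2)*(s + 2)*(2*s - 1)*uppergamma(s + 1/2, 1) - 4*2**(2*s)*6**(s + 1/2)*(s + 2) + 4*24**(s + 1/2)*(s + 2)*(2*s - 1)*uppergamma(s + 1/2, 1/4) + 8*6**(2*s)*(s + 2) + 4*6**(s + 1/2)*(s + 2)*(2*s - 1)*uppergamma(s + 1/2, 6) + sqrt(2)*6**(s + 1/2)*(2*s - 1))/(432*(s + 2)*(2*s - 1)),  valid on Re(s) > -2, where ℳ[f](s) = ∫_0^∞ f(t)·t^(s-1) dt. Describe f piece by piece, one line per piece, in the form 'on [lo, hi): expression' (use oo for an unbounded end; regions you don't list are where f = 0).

peel off the shared t-power: 27*t**(3/2) on [0, 1/18); exp(-9*t/2) on [1/18, 2/9); 1/(18*t) on [2/9, 1/3); …
strip the common scale on t: 3*sqrt(3)*t**(3/2) on [0, 1/6); exp(-3*t/2) on [1/6, 2/3); 1/(6*t) on [2/3, 1); …
back out the common scale on t: t**(3/2) on [0, 1/2); exp(-t/2) on [1/2, 2); 1/(2*t) on [2, 3); …
along the cuts 1/18, 2/9, 1/3, ℳ[f](s) splits into 4 integrals
piece [0, 1/18): integrate 27*t**2 against the kernel
over [1/18, 2/9), the kernel integral of sqrt(t)*exp(-9*t/2) enters the sum
on [2/9, 1/3) integrate f = 1/(18*sqrt(t)) against the kernel
∫ over [1/3, ∞) of sqrt(t)*exp(-18*t)·t^(s-1) joins the sum

on [0, 1/18): 27*t**2
on [1/18, 2/9): sqrt(t)*exp(-9*t/2)
on [2/9, 1/3): 1/(18*sqrt(t))
on [1/3, oo): sqrt(t)*exp(-18*t)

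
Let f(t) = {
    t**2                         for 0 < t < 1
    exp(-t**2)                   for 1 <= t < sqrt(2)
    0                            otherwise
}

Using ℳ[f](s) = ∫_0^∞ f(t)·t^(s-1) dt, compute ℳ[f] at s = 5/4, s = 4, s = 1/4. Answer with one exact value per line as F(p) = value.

undo the power substitution: t on [0, 1); exp(-t) on [1, 2)
decompose at 1; ℳ[f](s) sums the 2 pieces' integrals
segment 0 to 1 holds t**2; add its integral
[1, sqrt(2)) adds the kernel integral of exp(-t**2)

F(5/4) = -uppergamma(5/8, 2)/2 + uppergamma(5/8, 1)/2 + 4/13
F(4) = (-9 + exp(2) + 6*E)*exp(-2)/6
F(1/4) = -uppergamma(1/8, 2)/2 + uppergamma(1/8, 1)/2 + 4/9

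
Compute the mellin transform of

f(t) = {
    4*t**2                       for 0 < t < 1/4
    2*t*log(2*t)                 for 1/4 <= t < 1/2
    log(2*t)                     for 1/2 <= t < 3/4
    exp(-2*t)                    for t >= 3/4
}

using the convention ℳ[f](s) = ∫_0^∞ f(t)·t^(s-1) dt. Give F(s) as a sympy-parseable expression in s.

peel off the common scale on t: t**2 on [0, 1/2); t*log(t) on [1/2, 1); log(t) on [1, 3/2); …
summing 4 kernel integrals split by 1/4, 1/2, 3/4 yields ℳ[f](s)
piece [0, 1/4): integrate 4*t**2 against the kernel
∫ over [1/4, 1/2) of 2*t*log(2*t)·t^(s-1) joins the sum
the [1/2, 3/4) slice contributes ∫ log(2*t)·t^(s-1) dt
[3/4, ∞) adds the kernel integral of exp(-2*t)

(4*2**s*s**2*(s + 2)*(s**2 + 2*s + 1)*uppergamma(s, 3/2) - 4*2**s*s**2*(s + 2) + 4*2**s*(s + 2)*(s**2 + 2*s + 1) + 3**s*s*(s + 2)*(-4*log(2) + 4*log(3))*(s**2 + 2*s + 1) - 4*3**s*(s + 2)*(s**2 + 2*s + 1) + s**3*(s + 2)*log(4) + s**2*(s + 2)*log(4) + 2*s**2*(s + 2) + s**2*(s**2 + 2*s + 1))/(4*2**(2*s)*s**2*(s + 2)*(s**2 + 2*s + 1))
  Re(s) > -2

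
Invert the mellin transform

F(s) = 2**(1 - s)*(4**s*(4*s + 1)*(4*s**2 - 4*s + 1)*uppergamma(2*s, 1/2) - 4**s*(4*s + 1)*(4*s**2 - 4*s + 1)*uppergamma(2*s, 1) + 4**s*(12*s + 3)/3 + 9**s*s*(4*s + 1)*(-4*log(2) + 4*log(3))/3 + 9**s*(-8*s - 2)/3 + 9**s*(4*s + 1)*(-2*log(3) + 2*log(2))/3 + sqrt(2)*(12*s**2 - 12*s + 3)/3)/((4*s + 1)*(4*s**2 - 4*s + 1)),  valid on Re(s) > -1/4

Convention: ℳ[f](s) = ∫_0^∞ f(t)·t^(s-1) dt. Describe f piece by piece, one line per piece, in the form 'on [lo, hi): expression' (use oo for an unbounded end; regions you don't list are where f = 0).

on [0, 1/2): 2**(3/4)*t**(1/4)/2
on [1/2, 2): exp(-sqrt(2)*sqrt(t)/2)
on [2, 9/2): sqrt(2)*log(sqrt(2)*sqrt(t)/2)/sqrt(t)

invert the common scale on t to get t**(1/4) on [0, 1/4); exp(-sqrt(t)) on [1/4, 1); log(sqrt(t))/sqrt(t) on [1, 9/4)
strip the power substitution: sqrt(t) on [0, 1/2); exp(-t) on [1/2, 1); log(t)/t on [1, 3/2)
slice at 1/2, 2, transform all 3 pieces, and sum them
piece [0, 1/2): integrate 2**(3/4)*t**(1/4)/2 against the kernel
piece [1/2, 2): integrate exp(-sqrt(2)*sqrt(t)/2) against the kernel
between 2 and 9/2 the integrand is sqrt(2)*log(sqrt(2)*sqrt(t)/2)/sqrt(t)·t^(s-1)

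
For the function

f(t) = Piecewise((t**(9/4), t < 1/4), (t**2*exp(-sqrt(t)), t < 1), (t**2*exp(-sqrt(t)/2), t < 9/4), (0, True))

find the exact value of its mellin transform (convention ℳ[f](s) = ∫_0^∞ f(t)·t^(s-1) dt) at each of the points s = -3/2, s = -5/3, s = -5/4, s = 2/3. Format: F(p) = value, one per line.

F(-3/2) = -4*exp(-3/4) - 2*exp(-1) + sqrt(2)/3 + 6*exp(-1/2)
F(-5/3) = -2*2**(2/3)*uppergamma(2/3, 3/4) - 2*uppergamma(2/3, 1) + 3*2**(5/6)/7 + 2*uppergamma(2/3, 1/2) + 2*2**(2/3)*uppergamma(2/3, 1/2)
F(-5/4) = -2*sqrt(6)*exp(-3/4) - 2*sqrt(2)*sqrt(pi)*erfc(sqrt(3)/2) - 2*exp(-1) - sqrt(pi)*erfc(1) + 1/4 + sqrt(pi)*erfc(sqrt(2)/2) + sqrt(2)*exp(-1/2) + 2*sqrt(2)*sqrt(pi)*erfc(sqrt(2)/2) + 4*exp(-1/2)
F(2/3) = -64*2**(1/3)*uppergamma(16/3, 3/4) - 2*uppergamma(16/3, 1) + 3*2**(1/6)/560 + 2*uppergamma(16/3, 1/2) + 64*2**(1/3)*uppergamma(16/3, 1/2)

undo the shared t-power: t**(1/4) on [0, 1/4); exp(-sqrt(t)) on [1/4, 1); exp(-sqrt(t)/2) on [1, 9/4)
undo the power substitution: sqrt(t) on [0, 1/2); exp(-t) on [1/2, 1); exp(-t/2) on [1, 3/2)
breakpoints 1/4, 1: one integral from each of the 3 segments
∫ over [0, 1/4) of t**(9/4)·t^(s-1) joins the sum
∫ t**2*exp(-sqrt(t))·t^(s-1) over [1/4, 1)
∫ t**2*exp(-sqrt(t)/2)·t^(s-1) over [1, 9/4)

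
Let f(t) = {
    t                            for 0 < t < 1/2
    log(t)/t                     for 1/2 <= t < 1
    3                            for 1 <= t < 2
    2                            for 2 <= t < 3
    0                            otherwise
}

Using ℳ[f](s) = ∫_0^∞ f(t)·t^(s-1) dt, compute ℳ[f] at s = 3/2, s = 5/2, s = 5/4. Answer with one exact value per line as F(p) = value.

split f at 1/2, 1, 2: ℳ[f](s) collects 4 kernel integrals
∫ over [0, 1/2) of t·t^(s-1) joins the sum
piece [1/2, 1): integrate log(t)/t against the kernel
between 1 and 2 the integrand is 3·t^(s-1)
the [2, 3) slice contributes ∫ 2·t^(s-1) dt

F(3/2) = -6 + sqrt(2)*log(2) + 203*sqrt(2)/60 + 4*sqrt(3)
F(5/2) = sqrt(2)*(-2072*sqrt(2) + 420*log(2) + 4357 + 9072*sqrt(6))/2520
F(5/4) = 2**(3/4)*(-828*2**(1/4) + 72*sqrt(2) + 180*log(2) + 216*6**(1/4) + 725)/90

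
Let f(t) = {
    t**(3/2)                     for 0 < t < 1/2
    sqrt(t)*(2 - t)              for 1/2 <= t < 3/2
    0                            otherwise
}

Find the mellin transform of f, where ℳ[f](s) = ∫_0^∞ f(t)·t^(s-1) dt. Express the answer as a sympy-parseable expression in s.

2**(-s - 1/2)*(3**(s + 1/2)*(2*s + 1) + 8*3**(s + 1/2) - 4*s - 10)/((2*s + 1)*(2*s + 3))
  Re(s) > -3/2

invert the shared t-power to get t on [0, 1/2); 2 - t on [1/2, 3/2)
f breaks at 1/2 into 2 integrals to sum
[0, 1/2) adds the kernel integral of t**(3/2)
on [1/2, 3/2) integrate f = sqrt(t)*(2 - t) against the kernel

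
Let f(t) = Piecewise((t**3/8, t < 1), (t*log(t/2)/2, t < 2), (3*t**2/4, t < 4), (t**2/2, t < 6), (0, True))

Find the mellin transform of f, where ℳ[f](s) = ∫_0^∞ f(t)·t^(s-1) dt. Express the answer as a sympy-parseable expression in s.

the common scale on t comes off first: t**3 on [0, 1/2); t*log(t) on [1/2, 1); 3*t**2 on [1, 2); …
invert the shared t-power to get t on [0, 1/2); log(t)/t on [1/2, 1); 3 on [1, 2); …
summing 4 kernel integrals split by 1, 2, 4 yields ℳ[f](s)
[0, 1) adds the kernel integral of t**3/8
∫ t*log(t/2)/2·t^(s-1) over [1, 2)
piece [2, 4): integrate 3*t**2/4 against the kernel
segment 4 to 6 holds t**2/2; add its integral

(32*2**(2*s)*(s + 3)*(2*s - (s + 2)**2 + 3) + 8*2**s*(s + 2)*(s + 3) - 24*2**s*(s + 3)*(2*s - (s + 2)**2 + 3) + 144*6**s*(s + 3)*(2*s - (s + 2)**2 + 3) - 4*(s + 2)**2*(s + 3)*log(2) - 4*(s + 2)*(s + 3) + 4*(s + 2)*(s + 3)*log(2) + (s + 2)*(2*s - (s + 2)**2 + 3))/(8*(s + 2)*(s + 3)*(2*s - (s + 2)**2 + 3))
  Re(s) > -3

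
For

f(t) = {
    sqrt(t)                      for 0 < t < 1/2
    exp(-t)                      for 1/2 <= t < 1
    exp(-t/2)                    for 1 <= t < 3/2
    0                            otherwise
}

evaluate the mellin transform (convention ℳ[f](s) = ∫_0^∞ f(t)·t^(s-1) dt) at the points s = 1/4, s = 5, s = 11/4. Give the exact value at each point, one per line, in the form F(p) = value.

F(1/4) = -2**(1/4)*uppergamma(1/4, 3/4) - uppergamma(1/4, 1) + uppergamma(1/4, 1/2) + 2**(1/4)*uppergamma(1/4, 1/2) + 2*2**(1/4)/3
F(5) = -12993*exp(-3/4)/8 - 65*exp(-1) + sqrt(2)/352 + 20889*exp(-1/2)/16
F(11/4) = -4*2**(3/4)*uppergamma(11/4, 3/4) - uppergamma(11/4, 1) + 2**(3/4)/52 + uppergamma(11/4, 1/2) + 4*2**(3/4)*uppergamma(11/4, 1/2)

cuts at 1/2, 1: linearity sums the 3 kernel integrals
between 0 and 1/2 the integrand is sqrt(t)·t^(s-1)
for t in [1/2, 1): the term is ∫ exp(-t)·t^(s-1)
∫ over [1, 3/2) of exp(-t/2)·t^(s-1) joins the sum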